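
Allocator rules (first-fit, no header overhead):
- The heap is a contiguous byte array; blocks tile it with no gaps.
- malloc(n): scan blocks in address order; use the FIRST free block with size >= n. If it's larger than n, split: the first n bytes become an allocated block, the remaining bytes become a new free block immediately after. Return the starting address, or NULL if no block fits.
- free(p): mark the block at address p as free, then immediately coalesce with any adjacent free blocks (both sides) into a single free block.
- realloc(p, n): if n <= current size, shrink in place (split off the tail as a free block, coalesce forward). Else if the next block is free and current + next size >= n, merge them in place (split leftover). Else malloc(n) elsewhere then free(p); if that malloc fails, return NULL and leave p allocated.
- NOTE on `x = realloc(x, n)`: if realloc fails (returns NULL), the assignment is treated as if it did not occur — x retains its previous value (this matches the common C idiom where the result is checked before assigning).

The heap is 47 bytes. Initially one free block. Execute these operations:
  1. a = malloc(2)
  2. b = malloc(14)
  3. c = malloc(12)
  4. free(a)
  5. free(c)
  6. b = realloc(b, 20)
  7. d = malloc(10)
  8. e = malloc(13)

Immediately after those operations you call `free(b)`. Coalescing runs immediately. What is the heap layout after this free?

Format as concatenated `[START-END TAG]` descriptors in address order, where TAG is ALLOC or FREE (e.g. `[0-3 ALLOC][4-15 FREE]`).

Answer: [0-21 FREE][22-31 ALLOC][32-44 ALLOC][45-46 FREE]

Derivation:
Op 1: a = malloc(2) -> a = 0; heap: [0-1 ALLOC][2-46 FREE]
Op 2: b = malloc(14) -> b = 2; heap: [0-1 ALLOC][2-15 ALLOC][16-46 FREE]
Op 3: c = malloc(12) -> c = 16; heap: [0-1 ALLOC][2-15 ALLOC][16-27 ALLOC][28-46 FREE]
Op 4: free(a) -> (freed a); heap: [0-1 FREE][2-15 ALLOC][16-27 ALLOC][28-46 FREE]
Op 5: free(c) -> (freed c); heap: [0-1 FREE][2-15 ALLOC][16-46 FREE]
Op 6: b = realloc(b, 20) -> b = 2; heap: [0-1 FREE][2-21 ALLOC][22-46 FREE]
Op 7: d = malloc(10) -> d = 22; heap: [0-1 FREE][2-21 ALLOC][22-31 ALLOC][32-46 FREE]
Op 8: e = malloc(13) -> e = 32; heap: [0-1 FREE][2-21 ALLOC][22-31 ALLOC][32-44 ALLOC][45-46 FREE]
free(b): b = 2 -> block [2-21 ALLOC]; mark free, coalesce with adjacent free neighbors -> [0-21 FREE][22-31 ALLOC][32-44 ALLOC][45-46 FREE]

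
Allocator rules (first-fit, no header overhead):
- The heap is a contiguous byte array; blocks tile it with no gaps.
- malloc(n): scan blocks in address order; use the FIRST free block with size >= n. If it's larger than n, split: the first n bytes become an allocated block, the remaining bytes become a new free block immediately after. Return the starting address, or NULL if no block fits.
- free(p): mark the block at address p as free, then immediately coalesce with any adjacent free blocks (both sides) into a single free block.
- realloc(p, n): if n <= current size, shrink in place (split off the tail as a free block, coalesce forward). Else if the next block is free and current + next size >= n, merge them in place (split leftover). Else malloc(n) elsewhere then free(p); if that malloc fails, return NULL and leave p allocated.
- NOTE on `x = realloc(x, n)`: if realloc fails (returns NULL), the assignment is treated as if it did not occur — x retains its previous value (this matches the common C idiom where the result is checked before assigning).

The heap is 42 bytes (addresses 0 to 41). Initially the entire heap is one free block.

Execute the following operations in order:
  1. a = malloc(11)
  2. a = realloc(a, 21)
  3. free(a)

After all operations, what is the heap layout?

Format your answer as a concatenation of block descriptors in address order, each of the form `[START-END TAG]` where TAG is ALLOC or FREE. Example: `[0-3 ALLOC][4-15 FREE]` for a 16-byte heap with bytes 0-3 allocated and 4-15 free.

Op 1: a = malloc(11) -> a = 0; heap: [0-10 ALLOC][11-41 FREE]
Op 2: a = realloc(a, 21) -> a = 0; heap: [0-20 ALLOC][21-41 FREE]
Op 3: free(a) -> (freed a); heap: [0-41 FREE]

Answer: [0-41 FREE]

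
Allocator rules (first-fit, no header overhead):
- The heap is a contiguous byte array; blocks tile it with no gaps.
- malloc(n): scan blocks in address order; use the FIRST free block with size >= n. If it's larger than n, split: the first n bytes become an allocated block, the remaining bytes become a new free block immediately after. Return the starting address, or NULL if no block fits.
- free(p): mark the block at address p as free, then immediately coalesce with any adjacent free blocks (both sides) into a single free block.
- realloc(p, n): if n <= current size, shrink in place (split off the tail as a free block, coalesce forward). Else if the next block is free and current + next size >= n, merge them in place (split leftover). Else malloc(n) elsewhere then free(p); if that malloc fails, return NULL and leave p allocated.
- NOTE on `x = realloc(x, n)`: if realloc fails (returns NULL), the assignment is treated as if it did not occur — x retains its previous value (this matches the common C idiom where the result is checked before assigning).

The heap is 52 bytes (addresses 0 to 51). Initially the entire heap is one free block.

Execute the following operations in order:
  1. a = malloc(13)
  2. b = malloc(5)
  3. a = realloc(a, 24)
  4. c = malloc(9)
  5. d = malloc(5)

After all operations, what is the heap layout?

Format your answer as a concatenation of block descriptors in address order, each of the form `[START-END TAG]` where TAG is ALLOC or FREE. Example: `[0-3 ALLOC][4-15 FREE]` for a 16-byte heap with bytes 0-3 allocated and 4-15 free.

Op 1: a = malloc(13) -> a = 0; heap: [0-12 ALLOC][13-51 FREE]
Op 2: b = malloc(5) -> b = 13; heap: [0-12 ALLOC][13-17 ALLOC][18-51 FREE]
Op 3: a = realloc(a, 24) -> a = 18; heap: [0-12 FREE][13-17 ALLOC][18-41 ALLOC][42-51 FREE]
Op 4: c = malloc(9) -> c = 0; heap: [0-8 ALLOC][9-12 FREE][13-17 ALLOC][18-41 ALLOC][42-51 FREE]
Op 5: d = malloc(5) -> d = 42; heap: [0-8 ALLOC][9-12 FREE][13-17 ALLOC][18-41 ALLOC][42-46 ALLOC][47-51 FREE]

Answer: [0-8 ALLOC][9-12 FREE][13-17 ALLOC][18-41 ALLOC][42-46 ALLOC][47-51 FREE]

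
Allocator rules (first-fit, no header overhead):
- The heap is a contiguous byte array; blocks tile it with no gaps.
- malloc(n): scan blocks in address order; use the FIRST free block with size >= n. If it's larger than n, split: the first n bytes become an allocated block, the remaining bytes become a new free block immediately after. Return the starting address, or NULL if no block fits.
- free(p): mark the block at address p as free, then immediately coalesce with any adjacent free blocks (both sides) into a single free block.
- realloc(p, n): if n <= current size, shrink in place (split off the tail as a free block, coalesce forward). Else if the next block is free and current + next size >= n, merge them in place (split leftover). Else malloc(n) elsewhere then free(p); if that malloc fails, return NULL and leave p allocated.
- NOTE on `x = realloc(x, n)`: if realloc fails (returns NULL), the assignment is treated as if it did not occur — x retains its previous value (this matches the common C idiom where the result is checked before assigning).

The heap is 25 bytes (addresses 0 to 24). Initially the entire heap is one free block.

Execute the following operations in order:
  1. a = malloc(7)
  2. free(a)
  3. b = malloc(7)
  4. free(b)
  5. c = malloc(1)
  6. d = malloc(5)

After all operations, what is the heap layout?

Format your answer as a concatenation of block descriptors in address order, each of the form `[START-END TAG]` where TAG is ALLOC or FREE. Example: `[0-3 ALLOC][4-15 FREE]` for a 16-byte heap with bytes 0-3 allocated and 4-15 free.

Answer: [0-0 ALLOC][1-5 ALLOC][6-24 FREE]

Derivation:
Op 1: a = malloc(7) -> a = 0; heap: [0-6 ALLOC][7-24 FREE]
Op 2: free(a) -> (freed a); heap: [0-24 FREE]
Op 3: b = malloc(7) -> b = 0; heap: [0-6 ALLOC][7-24 FREE]
Op 4: free(b) -> (freed b); heap: [0-24 FREE]
Op 5: c = malloc(1) -> c = 0; heap: [0-0 ALLOC][1-24 FREE]
Op 6: d = malloc(5) -> d = 1; heap: [0-0 ALLOC][1-5 ALLOC][6-24 FREE]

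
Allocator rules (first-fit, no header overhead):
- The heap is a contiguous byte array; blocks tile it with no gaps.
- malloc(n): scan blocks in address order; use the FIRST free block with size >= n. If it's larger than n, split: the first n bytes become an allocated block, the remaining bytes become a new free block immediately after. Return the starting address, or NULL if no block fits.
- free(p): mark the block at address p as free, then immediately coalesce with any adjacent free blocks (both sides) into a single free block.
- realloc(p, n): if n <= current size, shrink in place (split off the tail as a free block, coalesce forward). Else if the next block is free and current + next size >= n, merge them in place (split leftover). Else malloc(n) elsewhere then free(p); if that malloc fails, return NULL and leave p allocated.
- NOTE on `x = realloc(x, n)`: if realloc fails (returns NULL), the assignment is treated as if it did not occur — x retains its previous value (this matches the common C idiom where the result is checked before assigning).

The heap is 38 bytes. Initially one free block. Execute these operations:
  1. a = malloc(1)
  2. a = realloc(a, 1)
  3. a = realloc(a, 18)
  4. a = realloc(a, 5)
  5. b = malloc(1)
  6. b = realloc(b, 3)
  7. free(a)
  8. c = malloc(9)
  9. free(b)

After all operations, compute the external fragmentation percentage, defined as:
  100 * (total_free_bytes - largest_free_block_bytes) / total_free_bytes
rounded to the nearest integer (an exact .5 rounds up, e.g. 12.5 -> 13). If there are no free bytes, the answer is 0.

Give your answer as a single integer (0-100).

Op 1: a = malloc(1) -> a = 0; heap: [0-0 ALLOC][1-37 FREE]
Op 2: a = realloc(a, 1) -> a = 0; heap: [0-0 ALLOC][1-37 FREE]
Op 3: a = realloc(a, 18) -> a = 0; heap: [0-17 ALLOC][18-37 FREE]
Op 4: a = realloc(a, 5) -> a = 0; heap: [0-4 ALLOC][5-37 FREE]
Op 5: b = malloc(1) -> b = 5; heap: [0-4 ALLOC][5-5 ALLOC][6-37 FREE]
Op 6: b = realloc(b, 3) -> b = 5; heap: [0-4 ALLOC][5-7 ALLOC][8-37 FREE]
Op 7: free(a) -> (freed a); heap: [0-4 FREE][5-7 ALLOC][8-37 FREE]
Op 8: c = malloc(9) -> c = 8; heap: [0-4 FREE][5-7 ALLOC][8-16 ALLOC][17-37 FREE]
Op 9: free(b) -> (freed b); heap: [0-7 FREE][8-16 ALLOC][17-37 FREE]
Free blocks: [8 21] total_free=29 largest=21 -> 100*(29-21)/29 = 800/29 ≈ 27.586 -> rounds to 28

Answer: 28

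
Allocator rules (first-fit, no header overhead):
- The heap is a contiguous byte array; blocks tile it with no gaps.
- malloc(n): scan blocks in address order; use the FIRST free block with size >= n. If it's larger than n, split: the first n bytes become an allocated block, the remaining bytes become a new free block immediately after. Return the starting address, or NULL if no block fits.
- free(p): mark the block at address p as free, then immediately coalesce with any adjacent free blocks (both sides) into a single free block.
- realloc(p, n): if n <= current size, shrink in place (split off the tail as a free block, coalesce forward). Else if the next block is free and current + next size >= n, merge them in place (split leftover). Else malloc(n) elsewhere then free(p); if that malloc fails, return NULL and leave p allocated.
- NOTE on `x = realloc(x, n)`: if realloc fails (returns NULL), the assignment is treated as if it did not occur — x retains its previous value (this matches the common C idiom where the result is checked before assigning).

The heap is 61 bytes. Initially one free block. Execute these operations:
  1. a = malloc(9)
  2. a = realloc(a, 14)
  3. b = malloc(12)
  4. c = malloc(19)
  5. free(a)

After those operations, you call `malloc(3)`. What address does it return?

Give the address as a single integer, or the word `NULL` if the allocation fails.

Answer: 0

Derivation:
Op 1: a = malloc(9) -> a = 0; heap: [0-8 ALLOC][9-60 FREE]
Op 2: a = realloc(a, 14) -> a = 0; heap: [0-13 ALLOC][14-60 FREE]
Op 3: b = malloc(12) -> b = 14; heap: [0-13 ALLOC][14-25 ALLOC][26-60 FREE]
Op 4: c = malloc(19) -> c = 26; heap: [0-13 ALLOC][14-25 ALLOC][26-44 ALLOC][45-60 FREE]
Op 5: free(a) -> (freed a); heap: [0-13 FREE][14-25 ALLOC][26-44 ALLOC][45-60 FREE]
malloc(3): first-fit scan over [0-13 FREE][14-25 ALLOC][26-44 ALLOC][45-60 FREE] -> 0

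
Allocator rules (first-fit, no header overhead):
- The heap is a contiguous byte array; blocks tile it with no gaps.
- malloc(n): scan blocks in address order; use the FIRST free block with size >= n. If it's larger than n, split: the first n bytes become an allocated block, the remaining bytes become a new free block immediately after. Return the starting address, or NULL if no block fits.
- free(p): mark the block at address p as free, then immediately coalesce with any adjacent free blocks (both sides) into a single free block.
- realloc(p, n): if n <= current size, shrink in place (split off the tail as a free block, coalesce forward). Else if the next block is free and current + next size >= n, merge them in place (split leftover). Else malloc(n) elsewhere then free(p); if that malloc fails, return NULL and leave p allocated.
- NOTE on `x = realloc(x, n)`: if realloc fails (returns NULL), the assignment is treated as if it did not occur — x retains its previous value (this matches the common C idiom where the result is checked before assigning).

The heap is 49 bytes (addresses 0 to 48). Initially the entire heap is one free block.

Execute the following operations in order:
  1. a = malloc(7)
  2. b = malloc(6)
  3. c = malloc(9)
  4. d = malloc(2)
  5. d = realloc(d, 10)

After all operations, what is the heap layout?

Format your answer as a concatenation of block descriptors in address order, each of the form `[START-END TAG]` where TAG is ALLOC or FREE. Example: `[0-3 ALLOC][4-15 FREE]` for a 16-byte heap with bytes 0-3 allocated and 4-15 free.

Op 1: a = malloc(7) -> a = 0; heap: [0-6 ALLOC][7-48 FREE]
Op 2: b = malloc(6) -> b = 7; heap: [0-6 ALLOC][7-12 ALLOC][13-48 FREE]
Op 3: c = malloc(9) -> c = 13; heap: [0-6 ALLOC][7-12 ALLOC][13-21 ALLOC][22-48 FREE]
Op 4: d = malloc(2) -> d = 22; heap: [0-6 ALLOC][7-12 ALLOC][13-21 ALLOC][22-23 ALLOC][24-48 FREE]
Op 5: d = realloc(d, 10) -> d = 22; heap: [0-6 ALLOC][7-12 ALLOC][13-21 ALLOC][22-31 ALLOC][32-48 FREE]

Answer: [0-6 ALLOC][7-12 ALLOC][13-21 ALLOC][22-31 ALLOC][32-48 FREE]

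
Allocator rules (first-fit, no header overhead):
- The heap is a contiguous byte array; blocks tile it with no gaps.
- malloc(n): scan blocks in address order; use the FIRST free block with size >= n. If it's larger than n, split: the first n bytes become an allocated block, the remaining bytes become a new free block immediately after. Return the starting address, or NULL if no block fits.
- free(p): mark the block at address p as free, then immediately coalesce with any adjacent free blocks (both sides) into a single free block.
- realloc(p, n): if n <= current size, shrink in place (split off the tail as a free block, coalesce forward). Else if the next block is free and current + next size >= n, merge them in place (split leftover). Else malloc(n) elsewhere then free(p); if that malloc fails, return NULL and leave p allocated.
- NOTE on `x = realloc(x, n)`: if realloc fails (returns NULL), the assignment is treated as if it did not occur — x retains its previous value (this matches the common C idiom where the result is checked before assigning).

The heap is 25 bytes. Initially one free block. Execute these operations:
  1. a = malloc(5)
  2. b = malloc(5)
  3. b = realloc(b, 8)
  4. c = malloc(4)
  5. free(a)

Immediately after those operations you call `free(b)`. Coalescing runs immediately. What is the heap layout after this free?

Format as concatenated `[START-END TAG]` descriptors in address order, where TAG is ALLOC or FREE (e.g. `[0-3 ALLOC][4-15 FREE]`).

Op 1: a = malloc(5) -> a = 0; heap: [0-4 ALLOC][5-24 FREE]
Op 2: b = malloc(5) -> b = 5; heap: [0-4 ALLOC][5-9 ALLOC][10-24 FREE]
Op 3: b = realloc(b, 8) -> b = 5; heap: [0-4 ALLOC][5-12 ALLOC][13-24 FREE]
Op 4: c = malloc(4) -> c = 13; heap: [0-4 ALLOC][5-12 ALLOC][13-16 ALLOC][17-24 FREE]
Op 5: free(a) -> (freed a); heap: [0-4 FREE][5-12 ALLOC][13-16 ALLOC][17-24 FREE]
free(b): b = 5 -> block [5-12 ALLOC]; mark free, coalesce with adjacent free neighbors -> [0-12 FREE][13-16 ALLOC][17-24 FREE]

Answer: [0-12 FREE][13-16 ALLOC][17-24 FREE]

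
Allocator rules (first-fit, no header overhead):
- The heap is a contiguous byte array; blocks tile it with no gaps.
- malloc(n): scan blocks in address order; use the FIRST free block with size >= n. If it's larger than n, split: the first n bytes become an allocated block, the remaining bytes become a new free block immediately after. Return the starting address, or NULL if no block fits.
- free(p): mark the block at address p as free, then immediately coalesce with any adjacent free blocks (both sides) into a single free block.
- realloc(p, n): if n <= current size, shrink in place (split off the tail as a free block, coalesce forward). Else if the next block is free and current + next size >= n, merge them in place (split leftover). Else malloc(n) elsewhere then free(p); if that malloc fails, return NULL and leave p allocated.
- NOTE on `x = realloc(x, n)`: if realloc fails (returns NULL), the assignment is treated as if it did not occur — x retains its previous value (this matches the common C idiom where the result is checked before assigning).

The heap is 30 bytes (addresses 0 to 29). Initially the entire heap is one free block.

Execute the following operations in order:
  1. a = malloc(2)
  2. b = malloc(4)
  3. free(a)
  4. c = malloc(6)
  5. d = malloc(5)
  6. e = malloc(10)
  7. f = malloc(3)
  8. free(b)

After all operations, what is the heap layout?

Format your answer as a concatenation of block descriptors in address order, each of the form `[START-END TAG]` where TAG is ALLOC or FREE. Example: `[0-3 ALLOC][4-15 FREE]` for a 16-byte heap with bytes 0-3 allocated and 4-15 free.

Answer: [0-5 FREE][6-11 ALLOC][12-16 ALLOC][17-26 ALLOC][27-29 ALLOC]

Derivation:
Op 1: a = malloc(2) -> a = 0; heap: [0-1 ALLOC][2-29 FREE]
Op 2: b = malloc(4) -> b = 2; heap: [0-1 ALLOC][2-5 ALLOC][6-29 FREE]
Op 3: free(a) -> (freed a); heap: [0-1 FREE][2-5 ALLOC][6-29 FREE]
Op 4: c = malloc(6) -> c = 6; heap: [0-1 FREE][2-5 ALLOC][6-11 ALLOC][12-29 FREE]
Op 5: d = malloc(5) -> d = 12; heap: [0-1 FREE][2-5 ALLOC][6-11 ALLOC][12-16 ALLOC][17-29 FREE]
Op 6: e = malloc(10) -> e = 17; heap: [0-1 FREE][2-5 ALLOC][6-11 ALLOC][12-16 ALLOC][17-26 ALLOC][27-29 FREE]
Op 7: f = malloc(3) -> f = 27; heap: [0-1 FREE][2-5 ALLOC][6-11 ALLOC][12-16 ALLOC][17-26 ALLOC][27-29 ALLOC]
Op 8: free(b) -> (freed b); heap: [0-5 FREE][6-11 ALLOC][12-16 ALLOC][17-26 ALLOC][27-29 ALLOC]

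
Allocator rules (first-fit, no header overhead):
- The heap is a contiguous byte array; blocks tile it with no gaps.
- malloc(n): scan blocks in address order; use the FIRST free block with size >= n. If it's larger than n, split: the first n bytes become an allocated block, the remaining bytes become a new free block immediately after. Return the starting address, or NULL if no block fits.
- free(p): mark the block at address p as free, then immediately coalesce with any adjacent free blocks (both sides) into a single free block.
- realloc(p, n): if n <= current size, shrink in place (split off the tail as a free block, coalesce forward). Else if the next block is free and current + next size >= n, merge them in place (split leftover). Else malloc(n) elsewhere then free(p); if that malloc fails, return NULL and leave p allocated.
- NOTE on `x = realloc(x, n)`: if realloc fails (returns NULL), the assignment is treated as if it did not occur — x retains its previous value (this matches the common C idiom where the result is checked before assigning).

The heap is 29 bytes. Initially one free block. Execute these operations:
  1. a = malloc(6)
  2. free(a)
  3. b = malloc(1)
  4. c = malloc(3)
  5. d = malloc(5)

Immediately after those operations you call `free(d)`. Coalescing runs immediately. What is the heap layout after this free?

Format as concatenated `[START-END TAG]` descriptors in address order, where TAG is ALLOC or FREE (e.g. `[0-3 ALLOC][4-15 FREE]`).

Answer: [0-0 ALLOC][1-3 ALLOC][4-28 FREE]

Derivation:
Op 1: a = malloc(6) -> a = 0; heap: [0-5 ALLOC][6-28 FREE]
Op 2: free(a) -> (freed a); heap: [0-28 FREE]
Op 3: b = malloc(1) -> b = 0; heap: [0-0 ALLOC][1-28 FREE]
Op 4: c = malloc(3) -> c = 1; heap: [0-0 ALLOC][1-3 ALLOC][4-28 FREE]
Op 5: d = malloc(5) -> d = 4; heap: [0-0 ALLOC][1-3 ALLOC][4-8 ALLOC][9-28 FREE]
free(d): d = 4 -> block [4-8 ALLOC]; mark free, coalesce with adjacent free neighbors -> [0-0 ALLOC][1-3 ALLOC][4-28 FREE]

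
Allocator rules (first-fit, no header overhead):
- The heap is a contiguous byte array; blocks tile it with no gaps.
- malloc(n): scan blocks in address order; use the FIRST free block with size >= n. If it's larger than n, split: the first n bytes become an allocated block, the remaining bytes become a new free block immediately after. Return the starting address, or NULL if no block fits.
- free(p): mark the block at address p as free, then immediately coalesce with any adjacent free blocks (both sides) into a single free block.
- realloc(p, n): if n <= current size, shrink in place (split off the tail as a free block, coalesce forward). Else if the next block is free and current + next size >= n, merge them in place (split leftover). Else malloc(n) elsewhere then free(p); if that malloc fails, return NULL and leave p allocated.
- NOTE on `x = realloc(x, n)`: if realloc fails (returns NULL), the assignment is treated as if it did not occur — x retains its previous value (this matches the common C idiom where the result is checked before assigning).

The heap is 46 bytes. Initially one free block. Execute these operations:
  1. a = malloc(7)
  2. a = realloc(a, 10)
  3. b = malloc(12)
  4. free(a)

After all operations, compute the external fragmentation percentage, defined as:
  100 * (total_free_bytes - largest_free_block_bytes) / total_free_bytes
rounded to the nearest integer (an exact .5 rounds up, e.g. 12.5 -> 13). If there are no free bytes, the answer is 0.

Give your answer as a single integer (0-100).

Answer: 29

Derivation:
Op 1: a = malloc(7) -> a = 0; heap: [0-6 ALLOC][7-45 FREE]
Op 2: a = realloc(a, 10) -> a = 0; heap: [0-9 ALLOC][10-45 FREE]
Op 3: b = malloc(12) -> b = 10; heap: [0-9 ALLOC][10-21 ALLOC][22-45 FREE]
Op 4: free(a) -> (freed a); heap: [0-9 FREE][10-21 ALLOC][22-45 FREE]
Free blocks: [10 24] total_free=34 largest=24 -> 100*(34-24)/34 = 1000/34 ≈ 29.412 -> rounds to 29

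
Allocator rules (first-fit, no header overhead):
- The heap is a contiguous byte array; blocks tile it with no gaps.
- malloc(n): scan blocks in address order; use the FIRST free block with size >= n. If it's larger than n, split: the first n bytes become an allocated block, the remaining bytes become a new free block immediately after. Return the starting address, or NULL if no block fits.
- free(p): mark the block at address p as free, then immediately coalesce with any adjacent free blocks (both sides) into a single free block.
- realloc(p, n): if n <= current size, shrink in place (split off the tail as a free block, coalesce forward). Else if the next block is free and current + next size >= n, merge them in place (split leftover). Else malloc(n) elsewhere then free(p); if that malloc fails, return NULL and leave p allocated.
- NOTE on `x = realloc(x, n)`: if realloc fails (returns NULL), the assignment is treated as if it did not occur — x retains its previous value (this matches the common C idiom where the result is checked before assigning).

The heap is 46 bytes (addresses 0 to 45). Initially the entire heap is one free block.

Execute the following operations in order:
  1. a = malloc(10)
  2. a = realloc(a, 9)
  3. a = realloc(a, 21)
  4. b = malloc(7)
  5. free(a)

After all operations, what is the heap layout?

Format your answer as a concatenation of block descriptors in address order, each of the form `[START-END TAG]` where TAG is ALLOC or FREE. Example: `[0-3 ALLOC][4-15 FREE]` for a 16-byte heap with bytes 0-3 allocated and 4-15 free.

Answer: [0-20 FREE][21-27 ALLOC][28-45 FREE]

Derivation:
Op 1: a = malloc(10) -> a = 0; heap: [0-9 ALLOC][10-45 FREE]
Op 2: a = realloc(a, 9) -> a = 0; heap: [0-8 ALLOC][9-45 FREE]
Op 3: a = realloc(a, 21) -> a = 0; heap: [0-20 ALLOC][21-45 FREE]
Op 4: b = malloc(7) -> b = 21; heap: [0-20 ALLOC][21-27 ALLOC][28-45 FREE]
Op 5: free(a) -> (freed a); heap: [0-20 FREE][21-27 ALLOC][28-45 FREE]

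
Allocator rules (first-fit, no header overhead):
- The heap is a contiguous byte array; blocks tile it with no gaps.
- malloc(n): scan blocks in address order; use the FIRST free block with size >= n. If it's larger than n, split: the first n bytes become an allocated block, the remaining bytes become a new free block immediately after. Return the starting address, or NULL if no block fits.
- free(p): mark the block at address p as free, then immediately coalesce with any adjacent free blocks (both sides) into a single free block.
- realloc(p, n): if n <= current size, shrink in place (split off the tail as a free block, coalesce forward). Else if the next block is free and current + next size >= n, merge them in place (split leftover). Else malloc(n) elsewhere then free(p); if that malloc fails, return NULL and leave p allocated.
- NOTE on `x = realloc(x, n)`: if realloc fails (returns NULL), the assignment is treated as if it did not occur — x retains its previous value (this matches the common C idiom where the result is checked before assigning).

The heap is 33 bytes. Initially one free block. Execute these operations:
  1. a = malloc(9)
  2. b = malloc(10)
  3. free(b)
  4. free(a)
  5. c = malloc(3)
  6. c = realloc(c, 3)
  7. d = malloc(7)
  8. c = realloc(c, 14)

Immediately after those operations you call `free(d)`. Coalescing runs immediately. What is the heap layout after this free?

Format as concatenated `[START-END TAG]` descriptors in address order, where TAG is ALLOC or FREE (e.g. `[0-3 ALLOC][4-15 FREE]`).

Op 1: a = malloc(9) -> a = 0; heap: [0-8 ALLOC][9-32 FREE]
Op 2: b = malloc(10) -> b = 9; heap: [0-8 ALLOC][9-18 ALLOC][19-32 FREE]
Op 3: free(b) -> (freed b); heap: [0-8 ALLOC][9-32 FREE]
Op 4: free(a) -> (freed a); heap: [0-32 FREE]
Op 5: c = malloc(3) -> c = 0; heap: [0-2 ALLOC][3-32 FREE]
Op 6: c = realloc(c, 3) -> c = 0; heap: [0-2 ALLOC][3-32 FREE]
Op 7: d = malloc(7) -> d = 3; heap: [0-2 ALLOC][3-9 ALLOC][10-32 FREE]
Op 8: c = realloc(c, 14) -> c = 10; heap: [0-2 FREE][3-9 ALLOC][10-23 ALLOC][24-32 FREE]
free(d): d = 3 -> block [3-9 ALLOC]; mark free, coalesce with adjacent free neighbors -> [0-9 FREE][10-23 ALLOC][24-32 FREE]

Answer: [0-9 FREE][10-23 ALLOC][24-32 FREE]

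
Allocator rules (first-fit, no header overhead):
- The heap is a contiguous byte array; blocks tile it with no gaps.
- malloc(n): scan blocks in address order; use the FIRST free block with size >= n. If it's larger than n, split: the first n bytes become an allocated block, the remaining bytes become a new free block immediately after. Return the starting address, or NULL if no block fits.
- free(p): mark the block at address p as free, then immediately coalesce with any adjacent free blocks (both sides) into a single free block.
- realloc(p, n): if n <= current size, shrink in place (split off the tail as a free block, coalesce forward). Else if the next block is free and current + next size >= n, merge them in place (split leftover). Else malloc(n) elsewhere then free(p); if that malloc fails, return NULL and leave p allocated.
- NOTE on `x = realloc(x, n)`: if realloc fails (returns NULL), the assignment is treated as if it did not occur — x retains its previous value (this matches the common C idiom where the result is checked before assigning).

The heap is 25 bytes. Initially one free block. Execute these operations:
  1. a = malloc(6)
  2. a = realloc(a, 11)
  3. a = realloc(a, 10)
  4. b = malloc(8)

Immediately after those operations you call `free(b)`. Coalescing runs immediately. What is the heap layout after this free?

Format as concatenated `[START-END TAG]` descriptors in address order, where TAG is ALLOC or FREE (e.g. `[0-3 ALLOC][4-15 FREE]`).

Answer: [0-9 ALLOC][10-24 FREE]

Derivation:
Op 1: a = malloc(6) -> a = 0; heap: [0-5 ALLOC][6-24 FREE]
Op 2: a = realloc(a, 11) -> a = 0; heap: [0-10 ALLOC][11-24 FREE]
Op 3: a = realloc(a, 10) -> a = 0; heap: [0-9 ALLOC][10-24 FREE]
Op 4: b = malloc(8) -> b = 10; heap: [0-9 ALLOC][10-17 ALLOC][18-24 FREE]
free(b): b = 10 -> block [10-17 ALLOC]; mark free, coalesce with adjacent free neighbors -> [0-9 ALLOC][10-24 FREE]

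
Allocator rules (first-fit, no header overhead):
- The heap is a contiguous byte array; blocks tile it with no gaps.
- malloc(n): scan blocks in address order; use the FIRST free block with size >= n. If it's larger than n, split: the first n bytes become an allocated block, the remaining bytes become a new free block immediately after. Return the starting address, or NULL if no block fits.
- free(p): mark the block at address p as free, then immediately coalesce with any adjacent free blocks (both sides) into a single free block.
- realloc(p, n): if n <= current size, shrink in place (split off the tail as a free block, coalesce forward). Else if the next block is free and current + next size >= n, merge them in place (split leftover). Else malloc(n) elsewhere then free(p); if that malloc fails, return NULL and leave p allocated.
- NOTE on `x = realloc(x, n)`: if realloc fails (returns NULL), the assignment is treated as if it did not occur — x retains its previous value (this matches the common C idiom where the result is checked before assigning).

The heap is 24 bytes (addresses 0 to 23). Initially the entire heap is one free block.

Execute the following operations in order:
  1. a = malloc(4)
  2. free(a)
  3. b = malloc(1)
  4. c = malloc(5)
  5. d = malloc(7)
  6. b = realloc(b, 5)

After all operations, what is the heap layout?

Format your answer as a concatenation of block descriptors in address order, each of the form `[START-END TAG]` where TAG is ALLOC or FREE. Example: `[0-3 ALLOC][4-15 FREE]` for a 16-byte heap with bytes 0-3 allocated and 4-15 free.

Answer: [0-0 FREE][1-5 ALLOC][6-12 ALLOC][13-17 ALLOC][18-23 FREE]

Derivation:
Op 1: a = malloc(4) -> a = 0; heap: [0-3 ALLOC][4-23 FREE]
Op 2: free(a) -> (freed a); heap: [0-23 FREE]
Op 3: b = malloc(1) -> b = 0; heap: [0-0 ALLOC][1-23 FREE]
Op 4: c = malloc(5) -> c = 1; heap: [0-0 ALLOC][1-5 ALLOC][6-23 FREE]
Op 5: d = malloc(7) -> d = 6; heap: [0-0 ALLOC][1-5 ALLOC][6-12 ALLOC][13-23 FREE]
Op 6: b = realloc(b, 5) -> b = 13; heap: [0-0 FREE][1-5 ALLOC][6-12 ALLOC][13-17 ALLOC][18-23 FREE]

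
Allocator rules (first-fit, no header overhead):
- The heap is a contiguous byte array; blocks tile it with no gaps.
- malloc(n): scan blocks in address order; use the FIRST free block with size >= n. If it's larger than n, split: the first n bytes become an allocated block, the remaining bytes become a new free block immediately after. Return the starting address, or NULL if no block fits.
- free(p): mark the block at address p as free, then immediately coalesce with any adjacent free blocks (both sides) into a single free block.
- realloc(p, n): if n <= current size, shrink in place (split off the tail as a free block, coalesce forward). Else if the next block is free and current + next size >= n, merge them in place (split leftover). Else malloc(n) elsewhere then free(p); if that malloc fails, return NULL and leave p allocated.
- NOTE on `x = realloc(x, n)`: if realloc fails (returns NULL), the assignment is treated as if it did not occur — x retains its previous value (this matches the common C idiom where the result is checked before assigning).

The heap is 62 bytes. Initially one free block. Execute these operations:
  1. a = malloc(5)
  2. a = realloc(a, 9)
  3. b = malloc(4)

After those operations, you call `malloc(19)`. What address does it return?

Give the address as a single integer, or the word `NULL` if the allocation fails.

Answer: 13

Derivation:
Op 1: a = malloc(5) -> a = 0; heap: [0-4 ALLOC][5-61 FREE]
Op 2: a = realloc(a, 9) -> a = 0; heap: [0-8 ALLOC][9-61 FREE]
Op 3: b = malloc(4) -> b = 9; heap: [0-8 ALLOC][9-12 ALLOC][13-61 FREE]
malloc(19): first-fit scan over [0-8 ALLOC][9-12 ALLOC][13-61 FREE] -> 13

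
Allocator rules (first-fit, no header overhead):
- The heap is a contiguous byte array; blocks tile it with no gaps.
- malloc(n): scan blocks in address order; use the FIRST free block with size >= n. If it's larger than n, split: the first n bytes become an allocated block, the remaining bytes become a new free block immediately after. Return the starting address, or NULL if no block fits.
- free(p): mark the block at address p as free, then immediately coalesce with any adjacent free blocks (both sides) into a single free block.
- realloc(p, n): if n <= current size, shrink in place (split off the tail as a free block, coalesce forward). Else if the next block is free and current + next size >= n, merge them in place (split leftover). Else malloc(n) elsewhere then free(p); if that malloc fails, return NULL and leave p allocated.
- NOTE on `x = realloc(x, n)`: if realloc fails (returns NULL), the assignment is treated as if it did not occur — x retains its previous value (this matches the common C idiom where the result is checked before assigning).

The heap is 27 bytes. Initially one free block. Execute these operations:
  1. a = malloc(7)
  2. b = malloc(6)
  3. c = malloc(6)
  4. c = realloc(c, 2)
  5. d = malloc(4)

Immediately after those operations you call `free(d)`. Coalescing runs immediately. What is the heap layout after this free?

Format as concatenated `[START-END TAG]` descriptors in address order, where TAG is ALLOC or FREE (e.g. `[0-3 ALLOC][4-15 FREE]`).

Op 1: a = malloc(7) -> a = 0; heap: [0-6 ALLOC][7-26 FREE]
Op 2: b = malloc(6) -> b = 7; heap: [0-6 ALLOC][7-12 ALLOC][13-26 FREE]
Op 3: c = malloc(6) -> c = 13; heap: [0-6 ALLOC][7-12 ALLOC][13-18 ALLOC][19-26 FREE]
Op 4: c = realloc(c, 2) -> c = 13; heap: [0-6 ALLOC][7-12 ALLOC][13-14 ALLOC][15-26 FREE]
Op 5: d = malloc(4) -> d = 15; heap: [0-6 ALLOC][7-12 ALLOC][13-14 ALLOC][15-18 ALLOC][19-26 FREE]
free(d): d = 15 -> block [15-18 ALLOC]; mark free, coalesce with adjacent free neighbors -> [0-6 ALLOC][7-12 ALLOC][13-14 ALLOC][15-26 FREE]

Answer: [0-6 ALLOC][7-12 ALLOC][13-14 ALLOC][15-26 FREE]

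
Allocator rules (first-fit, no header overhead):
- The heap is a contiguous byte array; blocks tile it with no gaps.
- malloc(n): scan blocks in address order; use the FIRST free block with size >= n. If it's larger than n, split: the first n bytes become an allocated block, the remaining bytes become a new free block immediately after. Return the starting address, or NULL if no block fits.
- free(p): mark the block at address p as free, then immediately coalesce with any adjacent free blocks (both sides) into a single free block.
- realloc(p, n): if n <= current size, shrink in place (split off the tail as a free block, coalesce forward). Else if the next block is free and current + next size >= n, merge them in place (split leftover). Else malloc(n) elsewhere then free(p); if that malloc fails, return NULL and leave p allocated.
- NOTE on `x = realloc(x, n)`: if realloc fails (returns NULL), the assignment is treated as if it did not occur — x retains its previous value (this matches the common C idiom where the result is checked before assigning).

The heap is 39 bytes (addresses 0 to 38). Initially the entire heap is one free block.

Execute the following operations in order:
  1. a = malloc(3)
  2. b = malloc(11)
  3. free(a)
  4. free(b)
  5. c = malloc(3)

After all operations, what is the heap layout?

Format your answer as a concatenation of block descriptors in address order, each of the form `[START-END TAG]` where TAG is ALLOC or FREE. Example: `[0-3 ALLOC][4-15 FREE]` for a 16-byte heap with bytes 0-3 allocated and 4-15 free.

Op 1: a = malloc(3) -> a = 0; heap: [0-2 ALLOC][3-38 FREE]
Op 2: b = malloc(11) -> b = 3; heap: [0-2 ALLOC][3-13 ALLOC][14-38 FREE]
Op 3: free(a) -> (freed a); heap: [0-2 FREE][3-13 ALLOC][14-38 FREE]
Op 4: free(b) -> (freed b); heap: [0-38 FREE]
Op 5: c = malloc(3) -> c = 0; heap: [0-2 ALLOC][3-38 FREE]

Answer: [0-2 ALLOC][3-38 FREE]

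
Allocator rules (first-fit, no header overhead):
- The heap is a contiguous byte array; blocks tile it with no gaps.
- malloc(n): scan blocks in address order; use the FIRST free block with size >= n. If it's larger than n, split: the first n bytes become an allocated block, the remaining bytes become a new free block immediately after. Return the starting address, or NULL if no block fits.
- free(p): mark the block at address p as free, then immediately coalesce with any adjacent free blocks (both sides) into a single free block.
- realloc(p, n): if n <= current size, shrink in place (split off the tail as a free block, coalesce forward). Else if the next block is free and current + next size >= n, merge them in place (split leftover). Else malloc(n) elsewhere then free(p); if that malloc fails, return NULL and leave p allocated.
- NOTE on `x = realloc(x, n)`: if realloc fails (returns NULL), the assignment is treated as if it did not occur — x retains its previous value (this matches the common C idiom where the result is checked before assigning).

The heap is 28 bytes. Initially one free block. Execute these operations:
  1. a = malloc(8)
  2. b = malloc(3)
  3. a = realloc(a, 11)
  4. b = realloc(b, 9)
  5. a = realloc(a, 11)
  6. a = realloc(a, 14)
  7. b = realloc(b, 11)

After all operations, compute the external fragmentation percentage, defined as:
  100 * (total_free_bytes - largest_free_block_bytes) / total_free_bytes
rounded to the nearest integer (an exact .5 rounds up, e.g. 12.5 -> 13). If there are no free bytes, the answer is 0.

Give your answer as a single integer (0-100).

Answer: 27

Derivation:
Op 1: a = malloc(8) -> a = 0; heap: [0-7 ALLOC][8-27 FREE]
Op 2: b = malloc(3) -> b = 8; heap: [0-7 ALLOC][8-10 ALLOC][11-27 FREE]
Op 3: a = realloc(a, 11) -> a = 11; heap: [0-7 FREE][8-10 ALLOC][11-21 ALLOC][22-27 FREE]
Op 4: b = realloc(b, 9) -> NULL (b unchanged); heap: [0-7 FREE][8-10 ALLOC][11-21 ALLOC][22-27 FREE]
Op 5: a = realloc(a, 11) -> a = 11; heap: [0-7 FREE][8-10 ALLOC][11-21 ALLOC][22-27 FREE]
Op 6: a = realloc(a, 14) -> a = 11; heap: [0-7 FREE][8-10 ALLOC][11-24 ALLOC][25-27 FREE]
Op 7: b = realloc(b, 11) -> NULL (b unchanged); heap: [0-7 FREE][8-10 ALLOC][11-24 ALLOC][25-27 FREE]
Free blocks: [8 3] total_free=11 largest=8 -> 100*(11-8)/11 = 300/11 ≈ 27.273 -> rounds to 27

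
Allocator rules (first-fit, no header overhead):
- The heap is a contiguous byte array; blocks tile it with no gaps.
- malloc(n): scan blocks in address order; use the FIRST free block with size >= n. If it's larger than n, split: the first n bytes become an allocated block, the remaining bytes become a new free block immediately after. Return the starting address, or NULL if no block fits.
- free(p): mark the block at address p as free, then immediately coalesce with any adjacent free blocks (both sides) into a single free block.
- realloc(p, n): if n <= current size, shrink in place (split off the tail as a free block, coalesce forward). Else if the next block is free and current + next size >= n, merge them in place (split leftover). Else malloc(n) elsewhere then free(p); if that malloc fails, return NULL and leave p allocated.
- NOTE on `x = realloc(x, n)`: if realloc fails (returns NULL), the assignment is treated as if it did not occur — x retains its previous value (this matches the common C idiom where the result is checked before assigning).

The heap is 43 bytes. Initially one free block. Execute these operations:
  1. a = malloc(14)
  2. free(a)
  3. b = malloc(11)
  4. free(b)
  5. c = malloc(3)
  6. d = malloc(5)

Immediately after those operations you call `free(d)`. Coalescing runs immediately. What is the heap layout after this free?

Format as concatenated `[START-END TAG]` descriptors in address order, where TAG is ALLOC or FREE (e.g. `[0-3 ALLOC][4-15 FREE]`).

Op 1: a = malloc(14) -> a = 0; heap: [0-13 ALLOC][14-42 FREE]
Op 2: free(a) -> (freed a); heap: [0-42 FREE]
Op 3: b = malloc(11) -> b = 0; heap: [0-10 ALLOC][11-42 FREE]
Op 4: free(b) -> (freed b); heap: [0-42 FREE]
Op 5: c = malloc(3) -> c = 0; heap: [0-2 ALLOC][3-42 FREE]
Op 6: d = malloc(5) -> d = 3; heap: [0-2 ALLOC][3-7 ALLOC][8-42 FREE]
free(d): d = 3 -> block [3-7 ALLOC]; mark free, coalesce with adjacent free neighbors -> [0-2 ALLOC][3-42 FREE]

Answer: [0-2 ALLOC][3-42 FREE]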